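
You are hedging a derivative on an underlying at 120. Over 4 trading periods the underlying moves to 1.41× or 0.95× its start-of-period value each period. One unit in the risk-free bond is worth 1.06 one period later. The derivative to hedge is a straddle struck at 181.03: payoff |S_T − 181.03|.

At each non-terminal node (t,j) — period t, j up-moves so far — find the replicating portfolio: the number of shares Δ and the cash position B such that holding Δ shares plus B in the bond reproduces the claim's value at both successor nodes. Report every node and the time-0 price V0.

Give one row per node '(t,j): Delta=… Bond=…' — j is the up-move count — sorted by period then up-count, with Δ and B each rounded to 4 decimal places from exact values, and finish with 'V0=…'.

No-arbitrage ⇒ martingale measure with p* = (R−d)/(u−d) = 0.2391.
Terminal values V(4,·): V(4,0)=83.2893, V(4,1)=35.9622, V(4,2)=34.2812, V(4,3)=138.5372, V(4,4)=293.2750
(3,0): S=102.8850. Δ = (V_up−V_dn)/(S_up−S_dn) = (35.9622−83.2893)/(145.0678−97.7407) = -1.0000. V = [p*·35.9622 + (1−p*)·83.2893]/1.06 = 67.8980. B = V − Δ·S = 170.7830.
(3,1): S=152.7030. Δ = (V_up−V_dn)/(S_up−S_dn) = (34.2812−35.9622)/(215.3112−145.0678) = -0.0239. V = [p*·34.2812 + (1−p*)·35.9622]/1.06 = 33.5473. B = V − Δ·S = 37.2015.
(3,2): S=226.6434. Δ = (V_up−V_dn)/(S_up−S_dn) = (138.5372−34.2812)/(319.5672−215.3112) = 1.0000. V = [p*·138.5372 + (1−p*)·34.2812]/1.06 = 55.8604. B = V − Δ·S = -170.7830.
(3,3): S=336.3865. Δ = (V_up−V_dn)/(S_up−S_dn) = (293.2750−138.5372)/(474.3050−319.5672) = 1.0000. V = [p*·293.2750 + (1−p*)·138.5372]/1.06 = 165.6035. B = V − Δ·S = -170.7830.
(2,0): S=108.3000. Δ = (V_up−V_dn)/(S_up−S_dn) = (33.5473−67.8980)/(152.7030−102.8850) = -0.6895. V = [p*·33.5473 + (1−p*)·67.8980]/1.06 = 56.3054. B = V − Δ·S = 130.9808.
(2,1): S=160.7400. Δ = (V_up−V_dn)/(S_up−S_dn) = (55.8604−33.5473)/(226.6434−152.7030) = 0.3018. V = [p*·55.8604 + (1−p*)·33.5473]/1.06 = 36.6821. B = V − Δ·S = -11.8244.
(2,2): S=238.5720. Δ = (V_up−V_dn)/(S_up−S_dn) = (165.6035−55.8604)/(336.3865−226.6434) = 1.0000. V = [p*·165.6035 + (1−p*)·55.8604]/1.06 = 77.4559. B = V − Δ·S = -161.1161.
(1,0): S=114.0000. Δ = (V_up−V_dn)/(S_up−S_dn) = (36.6821−56.3054)/(160.7400−108.3000) = -0.3742. V = [p*·36.6821 + (1−p*)·56.3054]/1.06 = 48.6914. B = V − Δ·S = 91.3507.
(1,1): S=169.2000. Δ = (V_up−V_dn)/(S_up−S_dn) = (77.4559−36.6821)/(238.5720−160.7400) = 0.5239. V = [p*·77.4559 + (1−p*)·36.6821]/1.06 = 43.8042. B = V − Δ·S = -44.8345.
(0,0): S=120.0000. Δ = (V_up−V_dn)/(S_up−S_dn) = (43.8042−48.6914)/(169.2000−114.0000) = -0.0885. V = [p*·43.8042 + (1−p*)·48.6914]/1.06 = 44.8327. B = V − Δ·S = 55.4572.
Self-financing check: at every node Δ·S+B equals the discounted successor values.

(0,0): Delta=-0.0885 Bond=55.4572
(1,0): Delta=-0.3742 Bond=91.3507
(1,1): Delta=0.5239 Bond=-44.8345
(2,0): Delta=-0.6895 Bond=130.9808
(2,1): Delta=0.3018 Bond=-11.8244
(2,2): Delta=1.0000 Bond=-161.1161
(3,0): Delta=-1.0000 Bond=170.7830
(3,1): Delta=-0.0239 Bond=37.2015
(3,2): Delta=1.0000 Bond=-170.7830
(3,3): Delta=1.0000 Bond=-170.7830
V0=44.8327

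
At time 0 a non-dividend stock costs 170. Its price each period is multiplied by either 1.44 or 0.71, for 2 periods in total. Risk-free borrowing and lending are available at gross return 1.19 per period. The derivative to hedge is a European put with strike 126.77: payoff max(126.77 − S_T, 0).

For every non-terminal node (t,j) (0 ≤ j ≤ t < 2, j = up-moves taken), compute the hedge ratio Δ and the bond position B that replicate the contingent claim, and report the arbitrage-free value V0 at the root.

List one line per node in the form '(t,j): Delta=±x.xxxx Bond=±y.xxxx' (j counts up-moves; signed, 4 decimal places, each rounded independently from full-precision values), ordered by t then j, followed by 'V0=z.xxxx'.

(0,0): Delta=-0.0952 Bond=19.5938
(1,0): Delta=-0.4662 Bond=68.0846
(1,1): Delta=0.0000 Bond=0.0000
V0=3.4017

Risk-neutral probability p* = (R−d)/(u−d) = (1.19−0.71)/(1.44−0.71) = 0.6575.
Terminal values V(2,·): V(2,0)=41.0730, V(2,1)=0.0000, V(2,2)=0.0000
(1,0): S=120.7000. Δ = (V_up−V_dn)/(S_up−S_dn) = (0.0000−41.0730)/(173.8080−85.6970) = -0.4662. V = [p*·0.0000 + (1−p*)·41.0730]/1.19 = 11.8202. B = V − Δ·S = 68.0846.
(1,1): S=244.8000. Δ = (V_up−V_dn)/(S_up−S_dn) = (0.0000−0.0000)/(352.5120−173.8080) = 0.0000. V = [p*·0.0000 + (1−p*)·0.0000]/1.19 = 0.0000. B = V − Δ·S = 0.0000.
(0,0): S=170.0000. Δ = (V_up−V_dn)/(S_up−S_dn) = (0.0000−11.8202)/(244.8000−120.7000) = -0.0952. V = [p*·0.0000 + (1−p*)·11.8202]/1.19 = 3.4017. B = V − Δ·S = 19.5938.
Root portfolio cost Δ·170+B reproduces V0=3.4017.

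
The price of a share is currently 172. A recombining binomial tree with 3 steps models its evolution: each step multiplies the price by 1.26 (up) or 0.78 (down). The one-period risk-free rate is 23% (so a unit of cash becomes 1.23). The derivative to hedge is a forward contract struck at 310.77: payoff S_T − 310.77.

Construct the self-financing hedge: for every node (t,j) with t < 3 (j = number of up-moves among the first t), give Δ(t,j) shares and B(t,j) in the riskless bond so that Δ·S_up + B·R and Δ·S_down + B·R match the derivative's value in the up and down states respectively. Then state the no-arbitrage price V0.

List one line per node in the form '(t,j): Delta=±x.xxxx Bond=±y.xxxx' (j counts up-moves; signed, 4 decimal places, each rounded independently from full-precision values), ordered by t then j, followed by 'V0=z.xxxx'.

The replicating-portfolio and risk-neutral prices coincide; use p* = (1.23−0.78)/(1.26−0.78) = 0.9375 for the latter.
At expiry t=3: V(3,0)=-229.1471, V(3,1)=-178.9176, V(3,2)=-97.7776, V(3,3)=33.2947
(2,0): S=104.6448. Δ = (V_up−V_dn)/(S_up−S_dn) = (-178.9176−-229.1471)/(131.8524−81.6229) = 1.0000. V = [p*·-178.9176 + (1−p*)·-229.1471]/1.23 = -148.0137. B = V − Δ·S = -252.6585.
(2,1): S=169.0416. Δ = (V_up−V_dn)/(S_up−S_dn) = (-97.7776−-178.9176)/(212.9924−131.8524) = 1.0000. V = [p*·-97.7776 + (1−p*)·-178.9176]/1.23 = -83.6169. B = V − Δ·S = -252.6585.
(2,2): S=273.0672. Δ = (V_up−V_dn)/(S_up−S_dn) = (33.2947−-97.7776)/(344.0647−212.9924) = 1.0000. V = [p*·33.2947 + (1−p*)·-97.7776]/1.23 = 20.4087. B = V − Δ·S = -252.6585.
(1,0): S=134.1600. Δ = (V_up−V_dn)/(S_up−S_dn) = (-83.6169−-148.0137)/(169.0416−104.6448) = 1.0000. V = [p*·-83.6169 + (1−p*)·-148.0137]/1.23 = -71.2534. B = V − Δ·S = -205.4134.
(1,1): S=216.7200. Δ = (V_up−V_dn)/(S_up−S_dn) = (20.4087−-83.6169)/(273.0672−169.0416) = 1.0000. V = [p*·20.4087 + (1−p*)·-83.6169]/1.23 = 11.3066. B = V − Δ·S = -205.4134.
(0,0): S=172.0000. Δ = (V_up−V_dn)/(S_up−S_dn) = (11.3066−-71.2534)/(216.7200−134.1600) = 1.0000. V = [p*·11.3066 + (1−p*)·-71.2534]/1.23 = 4.9972. B = V − Δ·S = -167.0028.
Check: Δ(0,0)·S0 + B(0,0) = 4.9972 = V0.

(0,0): Delta=1.0000 Bond=-167.0028
(1,0): Delta=1.0000 Bond=-205.4134
(1,1): Delta=1.0000 Bond=-205.4134
(2,0): Delta=1.0000 Bond=-252.6585
(2,1): Delta=1.0000 Bond=-252.6585
(2,2): Delta=1.0000 Bond=-252.6585
V0=4.9972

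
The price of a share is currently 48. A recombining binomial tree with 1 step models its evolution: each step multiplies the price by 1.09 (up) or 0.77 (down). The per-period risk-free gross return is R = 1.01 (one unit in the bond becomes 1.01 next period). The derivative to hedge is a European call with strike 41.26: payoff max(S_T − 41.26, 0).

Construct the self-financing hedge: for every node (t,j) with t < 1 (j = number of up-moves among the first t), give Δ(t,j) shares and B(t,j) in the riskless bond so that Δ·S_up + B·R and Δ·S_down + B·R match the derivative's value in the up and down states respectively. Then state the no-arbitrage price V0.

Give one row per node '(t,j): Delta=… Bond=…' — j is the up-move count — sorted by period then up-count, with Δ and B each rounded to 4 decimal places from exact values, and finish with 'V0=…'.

Since d<R<u, set p* = (R−d)/(u−d) = 0.7500; price each node as the discounted p*-expectation of its children.
Terminal values V(1,·): V(1,0)=0.0000, V(1,1)=11.0600
Node (0,0) S=48.0000: V=(p*·11.0600+(1−p*)·0.0000)/1.01=8.2129; Δ=(11.0600−0.0000)/(52.3200−36.9600)=0.7201; B=V−Δ·S=-26.3496
Root portfolio cost Δ·48+B reproduces V0=8.2129.

(0,0): Delta=0.7201 Bond=-26.3496
V0=8.2129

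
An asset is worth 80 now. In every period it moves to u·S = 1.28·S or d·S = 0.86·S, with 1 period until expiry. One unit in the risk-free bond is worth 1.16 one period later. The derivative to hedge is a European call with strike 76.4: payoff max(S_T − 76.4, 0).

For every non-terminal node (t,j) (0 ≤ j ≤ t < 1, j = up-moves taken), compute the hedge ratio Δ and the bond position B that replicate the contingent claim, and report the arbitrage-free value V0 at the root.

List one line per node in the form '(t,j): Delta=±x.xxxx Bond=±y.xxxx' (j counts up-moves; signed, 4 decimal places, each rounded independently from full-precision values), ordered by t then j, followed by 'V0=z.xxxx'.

The replicating-portfolio and risk-neutral prices coincide; use p* = (1.16−0.86)/(1.28−0.86) = 0.7143 for the latter.
Terminal payoffs: V(1,0)=0.0000, V(1,1)=26.0000
  t=0,j=0: stock 80.0000 → up 102.4000 (V=26.0000), down 68.8000 (V=0.0000). Price 16.0099; hedge Δ=0.7738, bond B=-45.8949.
The time-0 hedge costs 16.0099, which is the no-arbitrage price.

(0,0): Delta=0.7738 Bond=-45.8949
V0=16.0099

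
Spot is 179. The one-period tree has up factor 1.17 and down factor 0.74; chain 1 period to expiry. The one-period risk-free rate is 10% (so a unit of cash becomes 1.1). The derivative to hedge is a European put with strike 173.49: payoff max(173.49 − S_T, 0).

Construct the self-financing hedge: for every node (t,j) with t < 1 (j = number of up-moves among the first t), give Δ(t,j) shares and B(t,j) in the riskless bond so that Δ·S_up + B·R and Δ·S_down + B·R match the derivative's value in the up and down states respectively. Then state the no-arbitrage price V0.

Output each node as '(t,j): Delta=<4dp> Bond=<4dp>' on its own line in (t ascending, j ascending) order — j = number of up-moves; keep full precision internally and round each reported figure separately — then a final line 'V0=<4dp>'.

(0,0): Delta=-0.5331 Bond=101.4907
V0=6.0721

Under the risk-neutral measure, an up-move has probability p* = (R−d)/(u−d) = 0.8372 and values discount at R = 1.1.
Payoff layer (t=1): V(1,0)=41.0300, V(1,1)=0.0000
  t=0,j=0: stock 179.0000 → up 209.4300 (V=0.0000), down 132.4600 (V=41.0300). Price 6.0721; hedge Δ=-0.5331, bond B=101.4907.
The time-0 hedge costs 6.0721, which is the no-arbitrage price.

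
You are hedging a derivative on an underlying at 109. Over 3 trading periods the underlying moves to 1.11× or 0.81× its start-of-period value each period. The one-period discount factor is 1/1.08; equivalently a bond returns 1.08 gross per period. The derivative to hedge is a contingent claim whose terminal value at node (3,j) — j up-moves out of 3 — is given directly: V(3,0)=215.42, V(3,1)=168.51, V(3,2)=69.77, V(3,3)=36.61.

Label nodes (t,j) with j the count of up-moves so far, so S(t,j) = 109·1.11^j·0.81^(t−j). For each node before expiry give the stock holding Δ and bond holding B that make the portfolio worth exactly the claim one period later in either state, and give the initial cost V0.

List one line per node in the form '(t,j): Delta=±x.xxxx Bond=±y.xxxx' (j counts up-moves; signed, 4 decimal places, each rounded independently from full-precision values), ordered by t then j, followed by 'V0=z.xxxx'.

(0,0): Delta=-1.1825 Bond=167.3199
(1,0): Delta=-3.2705 Bond=365.0591
(1,1): Delta=-1.0132 Bond=160.2217
(2,0): Delta=-2.1865 Bond=316.7380
(2,1): Delta=-3.3584 Bond=402.8778
(2,2): Delta=-0.8230 Bond=147.5019
V0=38.4278

Risk-neutral probability p* = (R−d)/(u−d) = (1.08−0.81)/(1.11−0.81) = 0.9000.
At expiry t=3: V(3,0)=215.4200, V(3,1)=168.5100, V(3,2)=69.7700, V(3,3)=36.6100
  t=2,j=0: stock 71.5149 → up 79.3815 (V=168.5100), down 57.9271 (V=215.4200). Price 160.3713; hedge Δ=-2.1865, bond B=316.7380.
  t=2,j=1: stock 98.0019 → up 108.7821 (V=69.7700), down 79.3815 (V=168.5100). Price 73.7444; hedge Δ=-3.3584, bond B=402.8778.
  t=2,j=2: stock 134.2989 → up 149.0718 (V=36.6100), down 108.7821 (V=69.7700). Price 36.9685; hedge Δ=-0.8230, bond B=147.5019.
  t=1,j=0: stock 88.2900 → up 98.0019 (V=73.7444), down 71.5149 (V=160.3713). Price 76.3029; hedge Δ=-3.2705, bond B=365.0591.
  t=1,j=1: stock 120.9900 → up 134.2989 (V=36.9685), down 98.0019 (V=73.7444). Price 37.6353; hedge Δ=-1.0132, bond B=160.2217.
  t=0,j=0: stock 109.0000 → up 120.9900 (V=37.6353), down 88.2900 (V=76.3029). Price 38.4278; hedge Δ=-1.1825, bond B=167.3199.
Self-financing check: at every node Δ·S+B equals the discounted successor values.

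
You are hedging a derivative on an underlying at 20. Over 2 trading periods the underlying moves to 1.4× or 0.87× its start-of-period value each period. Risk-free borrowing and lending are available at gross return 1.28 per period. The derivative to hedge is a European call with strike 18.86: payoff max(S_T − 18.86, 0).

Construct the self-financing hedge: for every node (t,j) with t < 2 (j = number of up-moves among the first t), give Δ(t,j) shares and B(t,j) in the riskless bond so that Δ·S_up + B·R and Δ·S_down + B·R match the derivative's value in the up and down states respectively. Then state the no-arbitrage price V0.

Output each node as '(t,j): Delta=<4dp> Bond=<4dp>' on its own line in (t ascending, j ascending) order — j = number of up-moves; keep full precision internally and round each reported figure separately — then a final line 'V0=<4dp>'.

(0,0): Delta=0.9379 Bond=-10.1526
(1,0): Delta=0.5964 Bond=-7.0534
(1,1): Delta=1.0000 Bond=-14.7344
V0=8.6052

The replicating-portfolio and risk-neutral prices coincide; use p* = (1.28−0.87)/(1.4−0.87) = 0.7736 for the latter.
Terminal payoffs: V(2,0)=0.0000, V(2,1)=5.5000, V(2,2)=20.3400
(1,0): S=17.4000. Δ = (V_up−V_dn)/(S_up−S_dn) = (5.5000−0.0000)/(24.3600−15.1380) = 0.5964. V = [p*·5.5000 + (1−p*)·0.0000]/1.28 = 3.3240. B = V − Δ·S = -7.0534.
(1,1): S=28.0000. Δ = (V_up−V_dn)/(S_up−S_dn) = (20.3400−5.5000)/(39.2000−24.3600) = 1.0000. V = [p*·20.3400 + (1−p*)·5.5000]/1.28 = 13.2656. B = V − Δ·S = -14.7344.
(0,0): S=20.0000. Δ = (V_up−V_dn)/(S_up−S_dn) = (13.2656−3.3240)/(28.0000−17.4000) = 0.9379. V = [p*·13.2656 + (1−p*)·3.3240]/1.28 = 8.6052. B = V − Δ·S = -10.1526.
Each (Δ,B) replicates both successor values, so the strategy is self-financing and V0 is arbitrage-free.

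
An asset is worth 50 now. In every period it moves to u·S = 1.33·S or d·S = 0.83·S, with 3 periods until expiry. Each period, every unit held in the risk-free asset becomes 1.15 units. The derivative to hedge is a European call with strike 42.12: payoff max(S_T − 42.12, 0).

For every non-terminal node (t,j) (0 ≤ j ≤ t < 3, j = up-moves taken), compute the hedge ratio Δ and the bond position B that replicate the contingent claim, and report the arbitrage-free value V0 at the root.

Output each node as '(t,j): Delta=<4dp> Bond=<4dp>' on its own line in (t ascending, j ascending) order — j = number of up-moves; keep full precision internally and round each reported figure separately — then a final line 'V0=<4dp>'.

Under the risk-neutral measure, an up-move has probability p* = (R−d)/(u−d) = 0.6400 and values discount at R = 1.15.
Terminal payoffs: V(3,0)=0.0000, V(3,1)=3.6919, V(3,2)=31.2894, V(3,3)=75.5119
  t=2,j=0: stock 34.4450 → up 45.8118 (V=3.6919), down 28.5893 (V=0.0000). Price 2.0546; hedge Δ=0.2144, bond B=-5.3291.
  t=2,j=1: stock 55.1950 → up 73.4094 (V=31.2894), down 45.8118 (V=3.6919). Price 18.5689; hedge Δ=1.0000, bond B=-36.6261.
  t=2,j=2: stock 88.4450 → up 117.6319 (V=75.5119), down 73.4094 (V=31.2894). Price 51.8189; hedge Δ=1.0000, bond B=-36.6261.
  t=1,j=0: stock 41.5000 → up 55.1950 (V=18.5689), down 34.4450 (V=2.0546). Price 10.9772; hedge Δ=0.7959, bond B=-22.0515.
  t=1,j=1: stock 66.5000 → up 88.4450 (V=51.8189), down 55.1950 (V=18.5689). Price 34.6512; hedge Δ=1.0000, bond B=-31.8488.
  t=0,j=0: stock 50.0000 → up 66.5000 (V=34.6512), down 41.5000 (V=10.9772). Price 22.7205; hedge Δ=0.9470, bond B=-24.6276.
Check: Δ(0,0)·S0 + B(0,0) = 22.7205 = V0.

(0,0): Delta=0.9470 Bond=-24.6276
(1,0): Delta=0.7959 Bond=-22.0515
(1,1): Delta=1.0000 Bond=-31.8488
(2,0): Delta=0.2144 Bond=-5.3291
(2,1): Delta=1.0000 Bond=-36.6261
(2,2): Delta=1.0000 Bond=-36.6261
V0=22.7205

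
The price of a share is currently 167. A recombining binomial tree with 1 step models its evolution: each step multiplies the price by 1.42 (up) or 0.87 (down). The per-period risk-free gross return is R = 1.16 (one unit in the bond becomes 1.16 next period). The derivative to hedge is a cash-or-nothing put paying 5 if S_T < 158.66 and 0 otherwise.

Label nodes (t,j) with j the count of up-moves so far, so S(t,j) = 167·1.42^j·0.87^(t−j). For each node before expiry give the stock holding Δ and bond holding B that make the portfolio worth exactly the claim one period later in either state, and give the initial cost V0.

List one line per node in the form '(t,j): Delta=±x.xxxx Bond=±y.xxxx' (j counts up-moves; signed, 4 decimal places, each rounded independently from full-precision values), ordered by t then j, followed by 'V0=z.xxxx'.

Since d<R<u, set p* = (R−d)/(u−d) = 0.5273; price each node as the discounted p*-expectation of its children.
At expiry t=1: V(1,0)=5.0000, V(1,1)=0.0000
(0,0): S=167.0000. Δ = (V_up−V_dn)/(S_up−S_dn) = (0.0000−5.0000)/(237.1400−145.2900) = -0.0544. V = [p*·0.0000 + (1−p*)·5.0000]/1.16 = 2.0376. B = V − Δ·S = 11.1285.
Root portfolio cost Δ·167+B reproduces V0=2.0376.

(0,0): Delta=-0.0544 Bond=11.1285
V0=2.0376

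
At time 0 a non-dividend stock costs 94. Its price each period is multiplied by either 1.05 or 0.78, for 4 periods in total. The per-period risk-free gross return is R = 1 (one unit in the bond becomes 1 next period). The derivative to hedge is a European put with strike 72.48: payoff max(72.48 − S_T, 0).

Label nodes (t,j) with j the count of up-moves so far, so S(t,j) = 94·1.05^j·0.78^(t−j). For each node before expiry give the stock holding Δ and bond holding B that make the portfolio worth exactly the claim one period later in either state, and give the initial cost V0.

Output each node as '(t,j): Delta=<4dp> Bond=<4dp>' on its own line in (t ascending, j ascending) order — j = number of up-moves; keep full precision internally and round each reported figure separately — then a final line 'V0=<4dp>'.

(0,0): Delta=-0.1936 Bond=20.0604
(1,0): Delta=-0.5842 Bond=48.7024
(1,1): Delta=-0.1276 Bond=13.5509
(2,0): Delta=-1.0000 Bond=72.4800
(2,1): Delta=-0.5140 Bond=43.2984
(2,2): Delta=-0.0624 Bond=6.7900
(3,0): Delta=-1.0000 Bond=72.4800
(3,1): Delta=-1.0000 Bond=72.4800
(3,2): Delta=-0.4320 Bond=36.6663
(3,3): Delta=0.0000 Bond=0.0000
V0=1.8631

The replicating-portfolio and risk-neutral prices coincide; use p* = (1−0.78)/(1.05−0.78) = 0.8148 for the latter.
Payoff layer (t=4): V(4,0)=37.6858, V(4,1)=25.6417, V(4,2)=9.4285, V(4,3)=0.0000, V(4,4)=0.0000
  t=3,j=0: stock 44.6079 → up 46.8383 (V=25.6417), down 34.7942 (V=37.6858). Price 27.8721; hedge Δ=-1.0000, bond B=72.4800.
  t=3,j=1: stock 60.0491 → up 63.0515 (V=9.4285), down 46.8383 (V=25.6417). Price 12.4309; hedge Δ=-1.0000, bond B=72.4800.
  t=3,j=2: stock 80.8353 → up 84.8771 (V=0.0000), down 63.0515 (V=9.4285). Price 1.7460; hedge Δ=-0.4320, bond B=36.6663.
  t=3,j=3: stock 108.8168 → up 114.2576 (V=0.0000), down 84.8771 (V=0.0000). Price 0.0000; hedge Δ=0.0000, bond B=0.0000.
  t=2,j=0: stock 57.1896 → up 60.0491 (V=12.4309), down 44.6079 (V=27.8721). Price 15.2904; hedge Δ=-1.0000, bond B=72.4800.
  t=2,j=1: stock 76.9860 → up 80.8353 (V=1.7460), down 60.0491 (V=12.4309). Price 3.7247; hedge Δ=-0.5140, bond B=43.2984.
  t=2,j=2: stock 103.6350 → up 108.8168 (V=0.0000), down 80.8353 (V=1.7460). Price 0.3233; hedge Δ=-0.0624, bond B=6.7900.
  t=1,j=0: stock 73.3200 → up 76.9860 (V=3.7247), down 57.1896 (V=15.2904). Price 5.8665; hedge Δ=-0.5842, bond B=48.7024.
  t=1,j=1: stock 98.7000 → up 103.6350 (V=0.3233), down 76.9860 (V=3.7247). Price 0.9532; hedge Δ=-0.1276, bond B=13.5509.
  t=0,j=0: stock 94.0000 → up 98.7000 (V=0.9532), down 73.3200 (V=5.8665). Price 1.8631; hedge Δ=-0.1936, bond B=20.0604.
Check: Δ(0,0)·S0 + B(0,0) = 1.8631 = V0.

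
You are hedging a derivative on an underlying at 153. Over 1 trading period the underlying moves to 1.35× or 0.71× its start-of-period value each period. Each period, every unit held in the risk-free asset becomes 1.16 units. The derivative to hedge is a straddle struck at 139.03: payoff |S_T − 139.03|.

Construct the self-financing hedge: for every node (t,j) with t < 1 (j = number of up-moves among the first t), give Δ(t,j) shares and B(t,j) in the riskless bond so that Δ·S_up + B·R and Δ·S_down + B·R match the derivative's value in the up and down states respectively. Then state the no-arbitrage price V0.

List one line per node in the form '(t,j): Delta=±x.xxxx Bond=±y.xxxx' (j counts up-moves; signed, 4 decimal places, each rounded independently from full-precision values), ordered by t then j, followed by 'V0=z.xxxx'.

(0,0): Delta=0.3791 Bond=-9.2931
V0=48.7069

Risk-neutral probability p* = (R−d)/(u−d) = (1.16−0.71)/(1.35−0.71) = 0.7031.
Terminal payoffs: V(1,0)=30.4000, V(1,1)=67.5200
  t=0,j=0: stock 153.0000 → up 206.5500 (V=67.5200), down 108.6300 (V=30.4000). Price 48.7069; hedge Δ=0.3791, bond B=-9.2931.
Root portfolio cost Δ·153+B reproduces V0=48.7069.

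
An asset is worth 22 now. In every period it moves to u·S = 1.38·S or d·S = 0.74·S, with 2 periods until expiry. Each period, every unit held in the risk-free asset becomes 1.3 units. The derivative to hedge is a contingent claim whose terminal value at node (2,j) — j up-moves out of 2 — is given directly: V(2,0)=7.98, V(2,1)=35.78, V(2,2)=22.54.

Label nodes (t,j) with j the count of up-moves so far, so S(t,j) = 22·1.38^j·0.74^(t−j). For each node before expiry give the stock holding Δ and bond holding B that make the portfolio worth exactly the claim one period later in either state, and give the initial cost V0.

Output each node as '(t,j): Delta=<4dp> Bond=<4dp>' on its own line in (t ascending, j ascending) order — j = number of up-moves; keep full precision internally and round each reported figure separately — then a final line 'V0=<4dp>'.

Under the risk-neutral measure, an up-move has probability p* = (R−d)/(u−d) = 0.8750 and values discount at R = 1.3.
Payoff layer (t=2): V(2,0)=7.9800, V(2,1)=35.7800, V(2,2)=22.5400
(1,0): S=16.2800. Δ = (V_up−V_dn)/(S_up−S_dn) = (35.7800−7.9800)/(22.4664−12.0472) = 2.6682. V = [p*·35.7800 + (1−p*)·7.9800]/1.3 = 24.8500. B = V − Δ·S = -18.5875.
(1,1): S=30.3600. Δ = (V_up−V_dn)/(S_up−S_dn) = (22.5400−35.7800)/(41.8968−22.4664) = -0.6814. V = [p*·22.5400 + (1−p*)·35.7800]/1.3 = 18.6115. B = V − Δ·S = 39.2990.
(0,0): S=22.0000. Δ = (V_up−V_dn)/(S_up−S_dn) = (18.6115−24.8500)/(30.3600−16.2800) = -0.4431. V = [p*·18.6115 + (1−p*)·24.8500]/1.3 = 14.9164. B = V − Δ·S = 24.6640.
Self-financing check: at every node Δ·S+B equals the discounted successor values.

(0,0): Delta=-0.4431 Bond=24.6640
(1,0): Delta=2.6682 Bond=-18.5875
(1,1): Delta=-0.6814 Bond=39.2990
V0=14.9164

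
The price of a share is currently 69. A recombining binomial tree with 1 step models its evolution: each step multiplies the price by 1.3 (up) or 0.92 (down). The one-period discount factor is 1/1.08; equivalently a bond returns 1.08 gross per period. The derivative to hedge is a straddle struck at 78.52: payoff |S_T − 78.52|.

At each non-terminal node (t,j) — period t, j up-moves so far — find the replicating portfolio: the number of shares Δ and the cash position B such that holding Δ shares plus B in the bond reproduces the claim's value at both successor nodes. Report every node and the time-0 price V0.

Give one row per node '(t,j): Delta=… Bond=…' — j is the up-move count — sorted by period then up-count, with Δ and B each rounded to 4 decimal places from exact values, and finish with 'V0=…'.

Under the risk-neutral measure, an up-move has probability p* = (R−d)/(u−d) = 0.4211 and values discount at R = 1.08.
At expiry t=1: V(1,0)=15.0400, V(1,1)=11.1800
  t=0,j=0: stock 69.0000 → up 89.7000 (V=11.1800), down 63.4800 (V=15.0400). Price 12.4211; hedge Δ=-0.1472, bond B=22.5789.
Check: Δ(0,0)·S0 + B(0,0) = 12.4211 = V0.

(0,0): Delta=-0.1472 Bond=22.5789
V0=12.4211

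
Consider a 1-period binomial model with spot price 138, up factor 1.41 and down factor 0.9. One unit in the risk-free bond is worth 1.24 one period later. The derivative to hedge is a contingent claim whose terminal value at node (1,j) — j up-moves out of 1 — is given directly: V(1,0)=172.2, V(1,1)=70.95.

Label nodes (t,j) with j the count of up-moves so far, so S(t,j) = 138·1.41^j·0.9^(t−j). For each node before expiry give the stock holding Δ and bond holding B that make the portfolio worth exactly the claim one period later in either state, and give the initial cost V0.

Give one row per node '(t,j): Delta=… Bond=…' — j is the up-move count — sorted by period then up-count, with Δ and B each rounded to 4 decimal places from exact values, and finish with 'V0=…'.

(0,0): Delta=-1.4386 Bond=282.9649
V0=84.4355

Since d<R<u, set p* = (R−d)/(u−d) = 0.6667; price each node as the discounted p*-expectation of its children.
Terminal payoffs: V(1,0)=172.2000, V(1,1)=70.9500
(0,0): S=138.0000. Δ = (V_up−V_dn)/(S_up−S_dn) = (70.9500−172.2000)/(194.5800−124.2000) = -1.4386. V = [p*·70.9500 + (1−p*)·172.2000]/1.24 = 84.4355. B = V − Δ·S = 282.9649.
Each (Δ,B) replicates both successor values, so the strategy is self-financing and V0 is arbitrage-free.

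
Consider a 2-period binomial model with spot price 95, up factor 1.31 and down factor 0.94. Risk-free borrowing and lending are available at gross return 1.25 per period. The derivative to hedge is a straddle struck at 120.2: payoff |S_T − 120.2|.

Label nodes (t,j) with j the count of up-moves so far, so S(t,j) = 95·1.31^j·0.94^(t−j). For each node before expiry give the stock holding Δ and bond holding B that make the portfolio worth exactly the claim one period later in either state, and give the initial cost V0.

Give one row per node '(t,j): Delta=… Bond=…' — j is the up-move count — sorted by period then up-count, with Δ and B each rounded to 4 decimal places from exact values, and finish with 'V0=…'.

(0,0): Delta=0.6334 Bond=-39.7635
(1,0): Delta=-1.0000 Bond=96.1600
(1,1): Delta=0.8603 Bond=-77.9361
V0=20.4114

Under the risk-neutral measure, an up-move has probability p* = (R−d)/(u−d) = 0.8378 and values discount at R = 1.25.
Terminal values V(2,·): V(2,0)=36.2580, V(2,1)=3.2170, V(2,2)=42.8295
(1,0): S=89.3000. Δ = (V_up−V_dn)/(S_up−S_dn) = (3.2170−36.2580)/(116.9830−83.9420) = -1.0000. V = [p*·3.2170 + (1−p*)·36.2580]/1.25 = 6.8600. B = V − Δ·S = 96.1600.
(1,1): S=124.4500. Δ = (V_up−V_dn)/(S_up−S_dn) = (42.8295−3.2170)/(163.0295−116.9830) = 0.8603. V = [p*·42.8295 + (1−p*)·3.2170]/1.25 = 29.1247. B = V − Δ·S = -77.9361.
(0,0): S=95.0000. Δ = (V_up−V_dn)/(S_up−S_dn) = (29.1247−6.8600)/(124.4500−89.3000) = 0.6334. V = [p*·29.1247 + (1−p*)·6.8600]/1.25 = 20.4114. B = V − Δ·S = -39.7635.
Each (Δ,B) replicates both successor values, so the strategy is self-financing and V0 is arbitrage-free.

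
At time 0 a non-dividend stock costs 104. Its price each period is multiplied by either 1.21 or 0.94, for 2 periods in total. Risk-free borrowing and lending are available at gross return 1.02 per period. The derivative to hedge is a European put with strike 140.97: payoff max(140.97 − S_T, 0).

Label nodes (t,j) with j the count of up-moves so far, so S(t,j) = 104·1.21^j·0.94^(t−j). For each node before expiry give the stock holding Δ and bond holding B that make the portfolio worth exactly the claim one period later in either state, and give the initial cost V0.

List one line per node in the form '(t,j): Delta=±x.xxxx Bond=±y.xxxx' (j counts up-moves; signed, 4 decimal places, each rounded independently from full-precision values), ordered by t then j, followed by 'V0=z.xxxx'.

The replicating-portfolio and risk-neutral prices coincide; use p* = (1.02−0.94)/(1.21−0.94) = 0.2963 for the latter.
Terminal values V(2,·): V(2,0)=49.0756, V(2,1)=22.6804, V(2,2)=0.0000
(1,0): S=97.7600. Δ = (V_up−V_dn)/(S_up−S_dn) = (22.6804−49.0756)/(118.2896−91.8944) = -1.0000. V = [p*·22.6804 + (1−p*)·49.0756]/1.02 = 40.4459. B = V − Δ·S = 138.2059.
(1,1): S=125.8400. Δ = (V_up−V_dn)/(S_up−S_dn) = (0.0000−22.6804)/(152.2664−118.2896) = -0.6675. V = [p*·0.0000 + (1−p*)·22.6804]/1.02 = 15.6473. B = V − Δ·S = 99.6488.
(0,0): S=104.0000. Δ = (V_up−V_dn)/(S_up−S_dn) = (15.6473−40.4459)/(125.8400−97.7600) = -0.8831. V = [p*·15.6473 + (1−p*)·40.4459]/1.02 = 32.4492. B = V − Δ·S = 124.2957.
Root portfolio cost Δ·104+B reproduces V0=32.4492.

(0,0): Delta=-0.8831 Bond=124.2957
(1,0): Delta=-1.0000 Bond=138.2059
(1,1): Delta=-0.6675 Bond=99.6488
V0=32.4492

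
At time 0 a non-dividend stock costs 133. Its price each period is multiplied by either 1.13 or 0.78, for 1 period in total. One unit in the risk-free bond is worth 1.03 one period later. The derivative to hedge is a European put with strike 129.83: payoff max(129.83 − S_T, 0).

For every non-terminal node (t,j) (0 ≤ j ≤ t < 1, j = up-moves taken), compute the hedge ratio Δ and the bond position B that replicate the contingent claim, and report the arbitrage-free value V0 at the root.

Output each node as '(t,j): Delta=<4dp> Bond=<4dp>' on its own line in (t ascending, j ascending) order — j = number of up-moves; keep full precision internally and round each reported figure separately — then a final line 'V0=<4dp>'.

(0,0): Delta=-0.5605 Bond=81.7800
V0=7.2372

Under the risk-neutral measure, an up-move has probability p* = (R−d)/(u−d) = 0.7143 and values discount at R = 1.03.
Terminal payoffs: V(1,0)=26.0900, V(1,1)=0.0000
(0,0): S=133.0000. Δ = (V_up−V_dn)/(S_up−S_dn) = (0.0000−26.0900)/(150.2900−103.7400) = -0.5605. V = [p*·0.0000 + (1−p*)·26.0900]/1.03 = 7.2372. B = V − Δ·S = 81.7800.
Each (Δ,B) replicates both successor values, so the strategy is self-financing and V0 is arbitrage-free.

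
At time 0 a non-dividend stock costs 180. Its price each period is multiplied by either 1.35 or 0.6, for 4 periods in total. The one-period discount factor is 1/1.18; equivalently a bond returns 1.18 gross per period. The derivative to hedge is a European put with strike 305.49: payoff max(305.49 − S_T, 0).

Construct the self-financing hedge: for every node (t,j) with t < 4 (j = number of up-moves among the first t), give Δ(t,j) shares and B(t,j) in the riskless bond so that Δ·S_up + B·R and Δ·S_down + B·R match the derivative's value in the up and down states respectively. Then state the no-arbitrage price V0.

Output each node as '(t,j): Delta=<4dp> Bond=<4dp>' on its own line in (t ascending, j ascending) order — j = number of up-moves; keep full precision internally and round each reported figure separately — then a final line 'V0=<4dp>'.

(0,0): Delta=-0.3904 Bond=101.7713
(1,0): Delta=-1.0000 Bond=185.9306
(1,1): Delta=-0.3109 Bond=100.7920
(2,0): Delta=-1.0000 Bond=219.3982
(2,1): Delta=-1.0000 Bond=219.3982
(2,2): Delta=-0.2212 Bond=89.4883
(3,0): Delta=-1.0000 Bond=258.8898
(3,1): Delta=-1.0000 Bond=258.8898
(3,2): Delta=-1.0000 Bond=258.8898
(3,3): Delta=-0.1197 Bond=60.6653
V0=31.5055

Risk-neutral probability p* = (R−d)/(u−d) = (1.18−0.6)/(1.35−0.6) = 0.7733.
Terminal values V(4,·): V(4,0)=282.1620, V(4,1)=253.0020, V(4,2)=187.3920, V(4,3)=39.7695, V(4,4)=0.0000
  t=3,j=0: stock 38.8800 → up 52.4880 (V=253.0020), down 23.3280 (V=282.1620). Price 220.0098; hedge Δ=-1.0000, bond B=258.8898.
  t=3,j=1: stock 87.4800 → up 118.0980 (V=187.3920), down 52.4880 (V=253.0020). Price 171.4098; hedge Δ=-1.0000, bond B=258.8898.
  t=3,j=2: stock 196.8300 → up 265.7205 (V=39.7695), down 118.0980 (V=187.3920). Price 62.0598; hedge Δ=-1.0000, bond B=258.8898.
  t=3,j=3: stock 442.8675 → up 597.8711 (V=0.0000), down 265.7205 (V=39.7695). Price 7.6393; hedge Δ=-0.1197, bond B=60.6653.
  t=2,j=0: stock 64.8000 → up 87.4800 (V=171.4098), down 38.8800 (V=220.0098). Price 154.5982; hedge Δ=-1.0000, bond B=219.3982.
  t=2,j=1: stock 145.8000 → up 196.8300 (V=62.0598), down 87.4800 (V=171.4098). Price 73.5982; hedge Δ=-1.0000, bond B=219.3982.
  t=2,j=2: stock 328.0500 → up 442.8675 (V=7.6393), down 196.8300 (V=62.0598). Price 16.9277; hedge Δ=-0.2212, bond B=89.4883.
  t=1,j=0: stock 108.0000 → up 145.8000 (V=73.5982), down 64.8000 (V=154.5982). Price 77.9306; hedge Δ=-1.0000, bond B=185.9306.
  t=1,j=1: stock 243.0000 → up 328.0500 (V=16.9277), down 145.8000 (V=73.5982). Price 25.2313; hedge Δ=-0.3109, bond B=100.7920.
  t=0,j=0: stock 180.0000 → up 243.0000 (V=25.2313), down 108.0000 (V=77.9306). Price 31.5055; hedge Δ=-0.3904, bond B=101.7713.
Self-financing check: at every node Δ·S+B equals the discounted successor values.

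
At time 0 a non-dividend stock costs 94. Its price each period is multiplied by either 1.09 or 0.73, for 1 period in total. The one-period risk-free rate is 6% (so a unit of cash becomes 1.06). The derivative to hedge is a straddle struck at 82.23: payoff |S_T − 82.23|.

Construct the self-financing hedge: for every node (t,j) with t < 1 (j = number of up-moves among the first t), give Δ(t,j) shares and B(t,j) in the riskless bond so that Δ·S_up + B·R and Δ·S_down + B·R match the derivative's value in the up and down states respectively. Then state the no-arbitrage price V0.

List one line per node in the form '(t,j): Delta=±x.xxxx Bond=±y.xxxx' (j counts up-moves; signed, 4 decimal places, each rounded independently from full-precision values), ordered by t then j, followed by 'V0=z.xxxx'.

The replicating-portfolio and risk-neutral prices coincide; use p* = (1.06−0.73)/(1.09−0.73) = 0.9167 for the latter.
Payoff layer (t=1): V(1,0)=13.6100, V(1,1)=20.2300
(0,0): S=94.0000. Δ = (V_up−V_dn)/(S_up−S_dn) = (20.2300−13.6100)/(102.4600−68.6200) = 0.1956. V = [p*·20.2300 + (1−p*)·13.6100]/1.06 = 18.5645. B = V − Δ·S = 0.1756.
Root portfolio cost Δ·94+B reproduces V0=18.5645.

(0,0): Delta=0.1956 Bond=0.1756
V0=18.5645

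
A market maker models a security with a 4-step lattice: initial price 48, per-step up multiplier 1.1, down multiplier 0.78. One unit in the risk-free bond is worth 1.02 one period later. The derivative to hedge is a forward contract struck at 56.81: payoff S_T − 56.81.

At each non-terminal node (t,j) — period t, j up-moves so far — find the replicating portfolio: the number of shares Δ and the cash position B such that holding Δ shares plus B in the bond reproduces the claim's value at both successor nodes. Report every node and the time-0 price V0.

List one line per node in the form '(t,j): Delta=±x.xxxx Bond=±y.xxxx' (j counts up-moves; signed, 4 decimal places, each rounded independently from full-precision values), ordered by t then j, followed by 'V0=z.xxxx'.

(0,0): Delta=1.0000 Bond=-52.4837
(1,0): Delta=1.0000 Bond=-53.5333
(1,1): Delta=1.0000 Bond=-53.5333
(2,0): Delta=1.0000 Bond=-54.6040
(2,1): Delta=1.0000 Bond=-54.6040
(2,2): Delta=1.0000 Bond=-54.6040
(3,0): Delta=1.0000 Bond=-55.6961
(3,1): Delta=1.0000 Bond=-55.6961
(3,2): Delta=1.0000 Bond=-55.6961
(3,3): Delta=1.0000 Bond=-55.6961
V0=-4.4837

Under the risk-neutral measure, an up-move has probability p* = (R−d)/(u−d) = 0.7500 and values discount at R = 1.02.
At expiry t=4: V(4,0)=-39.0428, V(4,1)=-31.7537, V(4,2)=-21.4741, V(4,3)=-6.9774, V(4,4)=13.4668
  t=3,j=0: stock 22.7785 → up 25.0563 (V=-31.7537), down 17.7672 (V=-39.0428). Price -32.9176; hedge Δ=1.0000, bond B=-55.6961.
  t=3,j=1: stock 32.1235 → up 35.3359 (V=-21.4741), down 25.0563 (V=-31.7537). Price -23.5726; hedge Δ=1.0000, bond B=-55.6961.
  t=3,j=2: stock 45.3024 → up 49.8326 (V=-6.9774), down 35.3359 (V=-21.4741). Price -10.3937; hedge Δ=1.0000, bond B=-55.6961.
  t=3,j=3: stock 63.8880 → up 70.2768 (V=13.4668), down 49.8326 (V=-6.9774). Price 8.1919; hedge Δ=1.0000, bond B=-55.6961.
  t=2,j=0: stock 29.2032 → up 32.1235 (V=-23.5726), down 22.7785 (V=-32.9176). Price -25.4008; hedge Δ=1.0000, bond B=-54.6040.
  t=2,j=1: stock 41.1840 → up 45.3024 (V=-10.3937), down 32.1235 (V=-23.5726). Price -13.4200; hedge Δ=1.0000, bond B=-54.6040.
  t=2,j=2: stock 58.0800 → up 63.8880 (V=8.1919), down 45.3024 (V=-10.3937). Price 3.4760; hedge Δ=1.0000, bond B=-54.6040.
  t=1,j=0: stock 37.4400 → up 41.1840 (V=-13.4200), down 29.2032 (V=-25.4008). Price -16.0933; hedge Δ=1.0000, bond B=-53.5333.
  t=1,j=1: stock 52.8000 → up 58.0800 (V=3.4760), down 41.1840 (V=-13.4200). Price -0.7333; hedge Δ=1.0000, bond B=-53.5333.
  t=0,j=0: stock 48.0000 → up 52.8000 (V=-0.7333), down 37.4400 (V=-16.0933). Price -4.4837; hedge Δ=1.0000, bond B=-52.4837.
Each (Δ,B) replicates both successor values, so the strategy is self-financing and V0 is arbitrage-free.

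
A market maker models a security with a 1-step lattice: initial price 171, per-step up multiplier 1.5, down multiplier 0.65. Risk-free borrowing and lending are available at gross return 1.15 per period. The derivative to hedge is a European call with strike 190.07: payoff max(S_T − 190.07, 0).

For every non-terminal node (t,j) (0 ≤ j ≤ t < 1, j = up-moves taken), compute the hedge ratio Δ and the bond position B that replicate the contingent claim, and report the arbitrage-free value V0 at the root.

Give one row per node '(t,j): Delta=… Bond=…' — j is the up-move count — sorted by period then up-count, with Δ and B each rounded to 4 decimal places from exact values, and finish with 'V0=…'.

Risk-neutral probability p* = (R−d)/(u−d) = (1.15−0.65)/(1.5−0.65) = 0.5882.
Terminal payoffs: V(1,0)=0.0000, V(1,1)=66.4300
(0,0): S=171.0000. Δ = (V_up−V_dn)/(S_up−S_dn) = (66.4300−0.0000)/(256.5000−111.1500) = 0.4570. V = [p*·66.4300 + (1−p*)·0.0000]/1.15 = 33.9795. B = V − Δ·S = -44.1734.
The time-0 hedge costs 33.9795, which is the no-arbitrage price.

(0,0): Delta=0.4570 Bond=-44.1734
V0=33.9795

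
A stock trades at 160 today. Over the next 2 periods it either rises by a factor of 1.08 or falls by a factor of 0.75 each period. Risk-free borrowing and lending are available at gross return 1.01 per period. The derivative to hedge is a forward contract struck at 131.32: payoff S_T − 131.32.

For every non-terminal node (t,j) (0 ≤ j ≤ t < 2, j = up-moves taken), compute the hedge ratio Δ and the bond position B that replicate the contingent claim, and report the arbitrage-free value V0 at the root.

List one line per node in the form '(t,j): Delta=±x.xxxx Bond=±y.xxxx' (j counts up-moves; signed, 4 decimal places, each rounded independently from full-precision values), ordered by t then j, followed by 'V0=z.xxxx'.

(0,0): Delta=1.0000 Bond=-128.7325
(1,0): Delta=1.0000 Bond=-130.0198
(1,1): Delta=1.0000 Bond=-130.0198
V0=31.2675

The replicating-portfolio and risk-neutral prices coincide; use p* = (1.01−0.75)/(1.08−0.75) = 0.7879 for the latter.
Payoff layer (t=2): V(2,0)=-41.3200, V(2,1)=-1.7200, V(2,2)=55.3040
  t=1,j=0: stock 120.0000 → up 129.6000 (V=-1.7200), down 90.0000 (V=-41.3200). Price -10.0198; hedge Δ=1.0000, bond B=-130.0198.
  t=1,j=1: stock 172.8000 → up 186.6240 (V=55.3040), down 129.6000 (V=-1.7200). Price 42.7802; hedge Δ=1.0000, bond B=-130.0198.
  t=0,j=0: stock 160.0000 → up 172.8000 (V=42.7802), down 120.0000 (V=-10.0198). Price 31.2675; hedge Δ=1.0000, bond B=-128.7325.
Each (Δ,B) replicates both successor values, so the strategy is self-financing and V0 is arbitrage-free.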